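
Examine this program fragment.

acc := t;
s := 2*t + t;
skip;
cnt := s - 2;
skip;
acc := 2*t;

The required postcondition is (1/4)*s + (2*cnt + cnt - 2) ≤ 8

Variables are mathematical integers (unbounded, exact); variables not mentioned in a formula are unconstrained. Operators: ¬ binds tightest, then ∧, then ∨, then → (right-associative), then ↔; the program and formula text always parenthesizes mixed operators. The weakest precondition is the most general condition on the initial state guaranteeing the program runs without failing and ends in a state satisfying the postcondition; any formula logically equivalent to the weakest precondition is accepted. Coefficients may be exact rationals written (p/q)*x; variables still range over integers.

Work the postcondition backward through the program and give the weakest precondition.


Working backward. After the program, the postcondition (1/4)*s + (2*cnt + cnt - 2) ≤ 8 must hold; in canonical form it is 3*cnt + (1/4)*s ≤ 10.
Before acc := 2*t: 3*cnt + (1/4)*s ≤ 10
Before skip: 3*cnt + (1/4)*s ≤ 10
Before cnt := s - 2: (13/4)*s ≤ 16
Before skip: (13/4)*s ≤ 16
Before s := 2*t + t: (39/4)*t ≤ 16
Before acc := t: (39/4)*t ≤ 16
Answer: WP = (39/4)*t ≤ 16


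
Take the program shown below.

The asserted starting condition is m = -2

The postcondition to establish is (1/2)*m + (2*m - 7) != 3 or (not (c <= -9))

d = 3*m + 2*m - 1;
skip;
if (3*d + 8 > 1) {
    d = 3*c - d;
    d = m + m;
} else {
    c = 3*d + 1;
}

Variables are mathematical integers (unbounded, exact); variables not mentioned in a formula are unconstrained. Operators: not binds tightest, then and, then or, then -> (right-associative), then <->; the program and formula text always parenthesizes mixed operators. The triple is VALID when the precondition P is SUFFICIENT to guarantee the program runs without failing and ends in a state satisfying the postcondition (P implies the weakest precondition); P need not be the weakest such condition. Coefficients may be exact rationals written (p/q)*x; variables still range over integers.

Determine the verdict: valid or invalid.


Working backward. After the program, the postcondition (1/2)*m + (2*m - 7) != 3 or (not (c <= -9)) must hold; in canonical form it is (5/2)*m != 10 or (not (c <= -9)).
Then branch requires (5/2)*m != 10 or (not (c <= -9)); else branch requires (5/2)*m != 10 or (not (3*d <= -10)).
Before the if: (3*d > -7 -> ((5/2)*m != 10 or (not (c <= -9)))) and ((not (3*d > -7)) -> ((5/2)*m != 10 or (not (3*d <= -10))))
Before skip: (3*d > -7 -> ((5/2)*m != 10 or (not (c <= -9)))) and ((not (3*d > -7)) -> ((5/2)*m != 10 or (not (3*d <= -10))))
Before d := 3*m + 2*m - 1: (15*m > -4 -> ((5/2)*m != 10 or (not (c <= -9)))) and ((not (15*m > -4)) -> ((5/2)*m != 10 or (not (15*m <= -7))))
The weakest precondition is (15*m > -4 -> ((5/2)*m != 10 or (not (c <= -9)))) and ((not (15*m > -4)) -> ((5/2)*m != 10 or (not (15*m <= -7)))).
Check whether m = -2 implies it.
Every state satisfying the precondition satisfies the weakest precondition: the implication holds.
Answer: valid


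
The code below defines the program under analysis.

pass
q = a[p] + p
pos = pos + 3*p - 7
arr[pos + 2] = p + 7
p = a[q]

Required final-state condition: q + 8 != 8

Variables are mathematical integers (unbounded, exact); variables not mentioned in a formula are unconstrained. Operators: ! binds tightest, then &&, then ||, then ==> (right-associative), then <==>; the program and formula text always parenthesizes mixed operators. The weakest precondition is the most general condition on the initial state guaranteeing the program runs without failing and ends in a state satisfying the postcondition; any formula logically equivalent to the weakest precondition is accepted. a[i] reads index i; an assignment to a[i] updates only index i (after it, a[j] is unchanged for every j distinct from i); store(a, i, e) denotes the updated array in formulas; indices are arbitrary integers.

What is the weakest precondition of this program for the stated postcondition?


Working backward. After the program, the postcondition q + 8 != 8 must hold; in canonical form it is q != 0.
Before p := a[q]: q != 0
Before arr[pos + 2] := p + 7: q != 0
Before pos := pos + 3*p - 7: q != 0
Before q := a[p] + p: a[p] + p != 0
Before skip: a[p] + p != 0
Answer: WP = a[p] + p != 0


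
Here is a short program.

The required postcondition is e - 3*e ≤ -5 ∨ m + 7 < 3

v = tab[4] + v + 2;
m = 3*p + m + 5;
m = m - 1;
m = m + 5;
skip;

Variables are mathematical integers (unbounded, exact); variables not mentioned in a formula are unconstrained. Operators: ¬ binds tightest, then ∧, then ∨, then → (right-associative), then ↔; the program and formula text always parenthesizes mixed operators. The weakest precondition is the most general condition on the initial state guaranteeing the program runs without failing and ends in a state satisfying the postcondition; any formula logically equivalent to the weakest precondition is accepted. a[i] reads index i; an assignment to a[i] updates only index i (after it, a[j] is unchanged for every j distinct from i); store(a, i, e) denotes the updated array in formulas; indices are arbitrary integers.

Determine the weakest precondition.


Working backward. After the program, the postcondition e - 3*e ≤ -5 ∨ m + 7 < 3 must hold; in canonical form it is 2*e ≥ 5 ∨ m < -4.
Before skip: 2*e ≥ 5 ∨ m < -4
Before m := m + 5: 2*e ≥ 5 ∨ m < -9
Before m := m - 1: 2*e ≥ 5 ∨ m < -8
Before m := 3*p + m + 5: 2*e ≥ 5 ∨ m + 3*p < -13
Before v := tab[4] + v + 2: 2*e ≥ 5 ∨ m + 3*p < -13
Answer: WP = 2*e ≥ 5 ∨ m + 3*p < -13


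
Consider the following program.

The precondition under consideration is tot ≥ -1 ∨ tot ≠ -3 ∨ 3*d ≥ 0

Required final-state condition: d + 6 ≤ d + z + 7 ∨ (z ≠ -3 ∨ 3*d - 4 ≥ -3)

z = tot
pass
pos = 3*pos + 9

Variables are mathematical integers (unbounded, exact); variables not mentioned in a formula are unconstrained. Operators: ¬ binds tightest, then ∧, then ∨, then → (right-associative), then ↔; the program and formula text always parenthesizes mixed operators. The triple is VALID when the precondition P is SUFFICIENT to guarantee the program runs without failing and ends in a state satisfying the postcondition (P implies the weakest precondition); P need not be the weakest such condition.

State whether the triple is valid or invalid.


Working backward. After the program, the postcondition d + 6 ≤ d + z + 7 ∨ (z ≠ -3 ∨ 3*d - 4 ≥ -3) must hold; in canonical form it is z ≥ -1 ∨ z ≠ -3 ∨ 3*d ≥ 1.
Before pos := 3*pos + 9: z ≥ -1 ∨ z ≠ -3 ∨ 3*d ≥ 1
Before skip: z ≥ -1 ∨ z ≠ -3 ∨ 3*d ≥ 1
Before z := tot: tot ≥ -1 ∨ tot ≠ -3 ∨ 3*d ≥ 1
The weakest precondition is tot ≥ -1 ∨ tot ≠ -3 ∨ 3*d ≥ 1.
Check whether tot ≥ -1 ∨ tot ≠ -3 ∨ 3*d ≥ 0 implies it.
Countermodel: at the initial state d = 0, tot = -3, the precondition holds but the weakest precondition fails.
Answer: invalid


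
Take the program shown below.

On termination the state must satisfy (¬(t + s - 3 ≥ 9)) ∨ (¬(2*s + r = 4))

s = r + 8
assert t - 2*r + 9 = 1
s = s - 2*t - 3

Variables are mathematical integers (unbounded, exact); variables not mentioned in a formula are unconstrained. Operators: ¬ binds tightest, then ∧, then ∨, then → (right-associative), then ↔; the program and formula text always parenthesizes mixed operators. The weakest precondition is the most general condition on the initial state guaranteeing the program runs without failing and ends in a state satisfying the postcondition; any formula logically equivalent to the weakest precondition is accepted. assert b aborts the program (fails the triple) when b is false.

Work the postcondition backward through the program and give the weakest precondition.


Working backward. After the program, the postcondition (¬(t + s - 3 ≥ 9)) ∨ (¬(2*s + r = 4)) must hold; in canonical form it is (¬(s + t ≥ 12)) ∨ (¬(r + 2*s = 4)).
Before s := s - 2*t - 3: (¬(s ≥ t + 15)) ∨ (¬(r + 2*s = 4*t + 10))
Before assert t - 2*r + 9 = 1: t = 2*r - 8 ∧ ((¬(s ≥ t + 15)) ∨ (¬(r + 2*s = 4*t + 10)))
Before s := r + 8: t = 2*r - 8 ∧ ((¬(r ≥ t + 7)) ∨ (¬(3*r = 4*t - 6)))
Answer: WP = t = 2*r - 8 ∧ ((¬(r ≥ t + 7)) ∨ (¬(3*r = 4*t - 6)))


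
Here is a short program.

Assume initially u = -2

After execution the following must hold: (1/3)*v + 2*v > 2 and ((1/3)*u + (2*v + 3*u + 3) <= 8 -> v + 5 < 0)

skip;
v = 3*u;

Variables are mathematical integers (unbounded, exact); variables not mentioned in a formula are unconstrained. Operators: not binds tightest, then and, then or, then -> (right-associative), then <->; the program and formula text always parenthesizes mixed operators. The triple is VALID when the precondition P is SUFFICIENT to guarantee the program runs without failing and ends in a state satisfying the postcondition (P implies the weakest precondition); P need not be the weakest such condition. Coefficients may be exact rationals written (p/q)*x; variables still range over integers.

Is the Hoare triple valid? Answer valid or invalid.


Working backward. After the program, the postcondition (1/3)*v + 2*v > 2 and ((1/3)*u + (2*v + 3*u + 3) <= 8 -> v + 5 < 0) must hold; in canonical form it is (7/3)*v > 2 and ((10/3)*u + 2*v <= 5 -> v < -5).
Before v := 3*u: 7*u > 2 and ((28/3)*u <= 5 -> 3*u < -5)
Before skip: 7*u > 2 and ((28/3)*u <= 5 -> 3*u < -5)
The weakest precondition is 7*u > 2 and ((28/3)*u <= 5 -> 3*u < -5).
Check whether u = -2 implies it.
Countermodel: at the initial state u = -2, the precondition holds but the weakest precondition fails.
Answer: invalid


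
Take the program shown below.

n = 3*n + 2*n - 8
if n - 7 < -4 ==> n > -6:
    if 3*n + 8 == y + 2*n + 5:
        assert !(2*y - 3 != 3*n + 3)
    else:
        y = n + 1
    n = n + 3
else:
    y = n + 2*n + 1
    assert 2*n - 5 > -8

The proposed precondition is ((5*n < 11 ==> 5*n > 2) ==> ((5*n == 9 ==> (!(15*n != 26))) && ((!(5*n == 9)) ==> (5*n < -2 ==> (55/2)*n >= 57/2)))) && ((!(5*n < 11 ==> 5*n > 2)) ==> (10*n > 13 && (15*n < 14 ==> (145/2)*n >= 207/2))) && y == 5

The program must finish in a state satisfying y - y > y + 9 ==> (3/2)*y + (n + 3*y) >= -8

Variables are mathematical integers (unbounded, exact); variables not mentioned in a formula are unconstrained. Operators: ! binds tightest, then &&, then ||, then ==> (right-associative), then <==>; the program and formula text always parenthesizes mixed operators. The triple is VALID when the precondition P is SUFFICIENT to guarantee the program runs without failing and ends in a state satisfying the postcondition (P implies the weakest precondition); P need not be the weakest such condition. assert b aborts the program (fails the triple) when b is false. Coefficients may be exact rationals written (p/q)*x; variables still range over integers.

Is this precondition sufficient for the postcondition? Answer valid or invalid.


Working backward. After the program, the postcondition y - y > y + 9 ==> (3/2)*y + (n + 3*y) >= -8 must hold; in canonical form it is y < -9 ==> n + (9/2)*y >= -8.
Then branch requires (n == y - 3 ==> ((!(2*y != 3*n + 6)) && (y < -9 ==> n + (9/2)*y >= -11))) && ((!(n == y - 3)) ==> (n < -10 ==> (11/2)*n >= -31/2)); else branch requires 2*n > -3 && (3*n < -10 ==> (29/2)*n >= -25/2).
Before the if: ((n < 3 ==> n > -6) ==> ((n == y - 3 ==> ((!(2*y != 3*n + 6)) && (y < -9 ==> n + (9/2)*y >= -11))) && ((!(n == y - 3)) ==> (n < -10 ==> (11/2)*n >= -31/2)))) && ((!(n < 3 ==> n > -6)) ==> (2*n > -3 && (3*n < -10 ==> (29/2)*n >= -25/2)))
Before n := 3*n + 2*n - 8: ((5*n < 11 ==> 5*n > 2) ==> ((5*n == y + 5 ==> ((!(2*y != 15*n - 18)) && (y < -9 ==> 5*n + (9/2)*y >= -3))) && ((!(5*n == y + 5)) ==> (5*n < -2 ==> (55/2)*n >= 57/2)))) && ((!(5*n < 11 ==> 5*n > 2)) ==> (10*n > 13 && (15*n < 14 ==> (145/2)*n >= 207/2)))
The weakest precondition is ((5*n < 11 ==> 5*n > 2) ==> ((5*n == y + 5 ==> ((!(2*y != 15*n - 18)) && (y < -9 ==> 5*n + (9/2)*y >= -3))) && ((!(5*n == y + 5)) ==> (5*n < -2 ==> (55/2)*n >= 57/2)))) && ((!(5*n < 11 ==> 5*n > 2)) ==> (10*n > 13 && (15*n < 14 ==> (145/2)*n >= 207/2))).
Check whether ((5*n < 11 ==> 5*n > 2) ==> ((5*n == 9 ==> (!(15*n != 26))) && ((!(5*n == 9)) ==> (5*n < -2 ==> (55/2)*n >= 57/2)))) && ((!(5*n < 11 ==> 5*n > 2)) ==> (10*n > 13 && (15*n < 14 ==> (145/2)*n >= 207/2))) && y == 5 implies it.
Countermodel: at the initial state n = 2, y = 5, the precondition holds but the weakest precondition fails.
Answer: invalid


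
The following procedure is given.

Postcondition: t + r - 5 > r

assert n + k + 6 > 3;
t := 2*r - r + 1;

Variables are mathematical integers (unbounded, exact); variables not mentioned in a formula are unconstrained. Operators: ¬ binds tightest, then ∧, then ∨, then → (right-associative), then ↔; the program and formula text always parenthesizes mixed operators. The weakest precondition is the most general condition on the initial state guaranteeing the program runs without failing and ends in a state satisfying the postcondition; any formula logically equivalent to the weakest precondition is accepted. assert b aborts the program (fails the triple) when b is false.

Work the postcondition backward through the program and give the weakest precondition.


Working backward. After the program, the postcondition t + r - 5 > r must hold; in canonical form it is t > 5.
Before t := 2*r - r + 1: r > 4
Before assert n + k + 6 > 3: k + n > -3 ∧ r > 4
Answer: WP = k + n > -3 ∧ r > 4


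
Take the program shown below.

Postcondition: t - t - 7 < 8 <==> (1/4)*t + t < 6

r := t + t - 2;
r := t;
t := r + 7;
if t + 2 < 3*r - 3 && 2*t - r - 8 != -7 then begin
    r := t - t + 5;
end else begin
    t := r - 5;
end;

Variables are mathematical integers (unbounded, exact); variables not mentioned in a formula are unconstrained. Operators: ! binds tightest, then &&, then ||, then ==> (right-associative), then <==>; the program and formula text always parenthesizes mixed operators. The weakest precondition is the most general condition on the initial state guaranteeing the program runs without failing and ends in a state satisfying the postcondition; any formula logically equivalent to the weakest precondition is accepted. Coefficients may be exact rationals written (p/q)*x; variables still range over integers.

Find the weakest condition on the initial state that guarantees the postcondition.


Working backward. After the program, the postcondition t - t - 7 < 8 <==> (1/4)*t + t < 6 must hold; in canonical form it is (5/4)*t < 6.
Then branch requires (5/4)*t < 6; else branch requires (5/4)*r < 49/4.
Before the if: ((t < 3*r - 5 && 2*t != r + 1) ==> (5/4)*t < 6) && ((!(t < 3*r - 5 && 2*t != r + 1)) ==> (5/4)*r < 49/4)
Before t := r + 7: ((2*r > 12 && r != -13) ==> (5/4)*r < -11/4) && ((!(2*r > 12 && r != -13)) ==> (5/4)*r < 49/4)
Before r := t: ((2*t > 12 && t != -13) ==> (5/4)*t < -11/4) && ((!(2*t > 12 && t != -13)) ==> (5/4)*t < 49/4)
Before r := t + t - 2: ((2*t > 12 && t != -13) ==> (5/4)*t < -11/4) && ((!(2*t > 12 && t != -13)) ==> (5/4)*t < 49/4)
Answer: WP = ((2*t > 12 && t != -13) ==> (5/4)*t < -11/4) && ((!(2*t > 12 && t != -13)) ==> (5/4)*t < 49/4)


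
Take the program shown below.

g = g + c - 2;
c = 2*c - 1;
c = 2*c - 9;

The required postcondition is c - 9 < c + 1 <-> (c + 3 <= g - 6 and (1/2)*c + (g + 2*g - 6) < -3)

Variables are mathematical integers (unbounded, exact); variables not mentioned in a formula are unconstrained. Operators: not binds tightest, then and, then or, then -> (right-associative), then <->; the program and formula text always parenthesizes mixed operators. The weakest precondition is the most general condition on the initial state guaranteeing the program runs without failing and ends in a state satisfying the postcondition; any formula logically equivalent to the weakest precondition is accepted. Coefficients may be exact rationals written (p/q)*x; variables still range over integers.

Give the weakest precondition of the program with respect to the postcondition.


Working backward. After the program, the postcondition c - 9 < c + 1 <-> (c + 3 <= g - 6 and (1/2)*c + (g + 2*g - 6) < -3) must hold; in canonical form it is c <= g - 9 and (1/2)*c + 3*g < 3.
Before c := 2*c - 9: 2*c <= g and c + 3*g < 15/2
Before c := 2*c - 1: 4*c <= g + 2 and 2*c + 3*g < 17/2
Before g := g + c - 2: 3*c <= g and 5*c + 3*g < 29/2
Answer: WP = 3*c <= g and 5*c + 3*g < 29/2


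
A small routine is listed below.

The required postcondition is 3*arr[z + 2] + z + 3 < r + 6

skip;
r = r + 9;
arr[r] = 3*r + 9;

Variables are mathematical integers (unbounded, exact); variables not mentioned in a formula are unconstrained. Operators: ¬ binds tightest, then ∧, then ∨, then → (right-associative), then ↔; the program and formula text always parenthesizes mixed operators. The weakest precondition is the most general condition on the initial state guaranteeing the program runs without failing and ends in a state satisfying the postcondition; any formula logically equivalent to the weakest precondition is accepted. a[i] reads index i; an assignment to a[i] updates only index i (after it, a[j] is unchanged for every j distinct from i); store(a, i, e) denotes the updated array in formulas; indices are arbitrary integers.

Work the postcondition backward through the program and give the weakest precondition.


Working backward. After the program, the postcondition 3*arr[z + 2] + z + 3 < r + 6 must hold; in canonical form it is 3*arr[z + 2] + z < r + 3.
Before arr[r] := 3*r + 9: 3*store(arr, r, 3*r + 9)[z + 2] + z < r + 3
Before r := r + 9: 3*store(arr, r + 9, 3*r + 36)[z + 2] + z < r + 12
Before skip: 3*store(arr, r + 9, 3*r + 36)[z + 2] + z < r + 12
Answer: WP = 3*store(arr, r + 9, 3*r + 36)[z + 2] + z < r + 12


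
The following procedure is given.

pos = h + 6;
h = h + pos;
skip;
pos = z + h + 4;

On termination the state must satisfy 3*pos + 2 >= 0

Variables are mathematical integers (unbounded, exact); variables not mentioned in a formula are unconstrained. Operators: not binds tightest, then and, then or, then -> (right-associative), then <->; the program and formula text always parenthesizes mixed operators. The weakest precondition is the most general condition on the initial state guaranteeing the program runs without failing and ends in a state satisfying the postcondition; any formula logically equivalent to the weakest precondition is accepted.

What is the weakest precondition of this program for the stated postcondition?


Working backward. After the program, the postcondition 3*pos + 2 >= 0 must hold; in canonical form it is 3*pos >= -2.
Before pos := z + h + 4: 3*h + 3*z >= -14
Before skip: 3*h + 3*z >= -14
Before h := h + pos: 3*h + 3*pos + 3*z >= -14
Before pos := h + 6: 6*h + 3*z >= -32
Answer: WP = 6*h + 3*z >= -32


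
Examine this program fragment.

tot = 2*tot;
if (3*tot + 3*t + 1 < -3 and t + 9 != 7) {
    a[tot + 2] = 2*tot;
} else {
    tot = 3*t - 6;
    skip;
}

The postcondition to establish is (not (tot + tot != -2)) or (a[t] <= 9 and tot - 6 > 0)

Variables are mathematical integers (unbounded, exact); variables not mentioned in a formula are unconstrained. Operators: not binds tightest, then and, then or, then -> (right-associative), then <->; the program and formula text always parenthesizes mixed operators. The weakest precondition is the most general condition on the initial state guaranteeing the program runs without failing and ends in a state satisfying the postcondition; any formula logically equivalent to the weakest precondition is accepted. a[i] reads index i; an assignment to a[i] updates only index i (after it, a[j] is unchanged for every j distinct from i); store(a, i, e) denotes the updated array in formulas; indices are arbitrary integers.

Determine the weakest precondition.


Working backward. After the program, the postcondition (not (tot + tot != -2)) or (a[t] <= 9 and tot - 6 > 0) must hold; in canonical form it is (not (2*tot != -2)) or (a[t] <= 9 and tot > 6).
Then branch requires (not (2*tot != -2)) or (store(a, tot + 2, 2*tot)[t] <= 9 and tot > 6); else branch requires (not (6*t != 10)) or (a[t] <= 9 and 3*t > 12).
Before the if: ((3*t + 3*tot < -4 and t != -2) -> ((not (2*tot != -2)) or (store(a, tot + 2, 2*tot)[t] <= 9 and tot > 6))) and ((not (3*t + 3*tot < -4 and t != -2)) -> ((not (6*t != 10)) or (a[t] <= 9 and 3*t > 12)))
Before tot := 2*tot: ((3*t + 6*tot < -4 and t != -2) -> ((not (4*tot != -2)) or (store(a, 2*tot + 2, 4*tot)[t] <= 9 and 2*tot > 6))) and ((not (3*t + 6*tot < -4 and t != -2)) -> ((not (6*t != 10)) or (a[t] <= 9 and 3*t > 12)))
Answer: WP = ((3*t + 6*tot < -4 and t != -2) -> ((not (4*tot != -2)) or (store(a, 2*tot + 2, 4*tot)[t] <= 9 and 2*tot > 6))) and ((not (3*t + 6*tot < -4 and t != -2)) -> ((not (6*t != 10)) or (a[t] <= 9 and 3*t > 12)))


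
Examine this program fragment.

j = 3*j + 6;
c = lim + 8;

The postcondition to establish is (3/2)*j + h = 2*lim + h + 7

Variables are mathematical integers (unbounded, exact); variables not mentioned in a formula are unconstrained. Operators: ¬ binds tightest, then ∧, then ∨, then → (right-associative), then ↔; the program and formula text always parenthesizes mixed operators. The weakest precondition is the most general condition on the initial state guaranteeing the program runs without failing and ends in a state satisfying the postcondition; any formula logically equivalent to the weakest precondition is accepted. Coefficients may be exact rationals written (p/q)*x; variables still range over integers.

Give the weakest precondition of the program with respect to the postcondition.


Working backward. After the program, the postcondition (3/2)*j + h = 2*lim + h + 7 must hold; in canonical form it is (3/2)*j = 2*lim + 7.
Before c := lim + 8: (3/2)*j = 2*lim + 7
Before j := 3*j + 6: (9/2)*j = 2*lim - 2
Answer: WP = (9/2)*j = 2*lim - 2


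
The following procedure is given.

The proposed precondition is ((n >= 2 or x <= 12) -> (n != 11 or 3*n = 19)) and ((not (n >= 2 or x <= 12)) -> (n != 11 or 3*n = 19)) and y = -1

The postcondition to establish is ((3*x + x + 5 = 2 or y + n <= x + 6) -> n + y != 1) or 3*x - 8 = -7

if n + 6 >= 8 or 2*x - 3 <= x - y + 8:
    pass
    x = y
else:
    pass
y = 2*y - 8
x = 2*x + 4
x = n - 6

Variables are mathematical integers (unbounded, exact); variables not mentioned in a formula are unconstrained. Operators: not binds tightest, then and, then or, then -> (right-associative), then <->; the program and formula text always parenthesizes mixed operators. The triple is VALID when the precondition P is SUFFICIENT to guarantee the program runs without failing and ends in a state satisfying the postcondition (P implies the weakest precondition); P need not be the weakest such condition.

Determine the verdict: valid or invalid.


Working backward. After the program, the postcondition ((3*x + x + 5 = 2 or y + n <= x + 6) -> n + y != 1) or 3*x - 8 = -7 must hold; in canonical form it is ((4*x = -3 or n + y <= x + 6) -> n + y != 1) or 3*x = 1.
Before x := n - 6: ((4*n = 21 or y <= 0) -> n + y != 1) or 3*n = 19
Before x := 2*x + 4: ((4*n = 21 or y <= 0) -> n + y != 1) or 3*n = 19
Before y := 2*y - 8: ((4*n = 21 or 2*y <= 8) -> n + 2*y != 9) or 3*n = 19
Then branch requires ((4*n = 21 or 2*y <= 8) -> n + 2*y != 9) or 3*n = 19; else branch requires ((4*n = 21 or 2*y <= 8) -> n + 2*y != 9) or 3*n = 19.
Before the if: ((n >= 2 or x + y <= 11) -> (((4*n = 21 or 2*y <= 8) -> n + 2*y != 9) or 3*n = 19)) and ((not (n >= 2 or x + y <= 11)) -> (((4*n = 21 or 2*y <= 8) -> n + 2*y != 9) or 3*n = 19))
The weakest precondition is ((n >= 2 or x + y <= 11) -> (((4*n = 21 or 2*y <= 8) -> n + 2*y != 9) or 3*n = 19)) and ((not (n >= 2 or x + y <= 11)) -> (((4*n = 21 or 2*y <= 8) -> n + 2*y != 9) or 3*n = 19)).
Check whether ((n >= 2 or x <= 12) -> (n != 11 or 3*n = 19)) and ((not (n >= 2 or x <= 12)) -> (n != 11 or 3*n = 19)) and y = -1 implies it.
Every state satisfying the precondition satisfies the weakest precondition: the implication holds.
Answer: valid


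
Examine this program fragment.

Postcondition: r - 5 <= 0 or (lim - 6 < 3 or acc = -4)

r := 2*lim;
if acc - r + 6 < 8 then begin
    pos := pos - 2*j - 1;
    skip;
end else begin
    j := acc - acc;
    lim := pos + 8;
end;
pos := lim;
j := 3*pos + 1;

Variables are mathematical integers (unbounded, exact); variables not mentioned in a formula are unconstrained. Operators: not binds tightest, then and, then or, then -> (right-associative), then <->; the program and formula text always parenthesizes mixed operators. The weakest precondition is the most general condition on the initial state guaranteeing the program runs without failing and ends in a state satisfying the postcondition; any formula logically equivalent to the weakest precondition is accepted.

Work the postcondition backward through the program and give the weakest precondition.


Working backward. After the program, the postcondition r - 5 <= 0 or (lim - 6 < 3 or acc = -4) must hold; in canonical form it is r <= 5 or lim < 9 or acc = -4.
Before j := 3*pos + 1: r <= 5 or lim < 9 or acc = -4
Before pos := lim: r <= 5 or lim < 9 or acc = -4
Then branch requires r <= 5 or lim < 9 or acc = -4; else branch requires r <= 5 or pos < 1 or acc = -4.
Before the if: (acc < r + 2 -> (r <= 5 or lim < 9 or acc = -4)) and ((not (acc < r + 2)) -> (r <= 5 or pos < 1 or acc = -4))
Before r := 2*lim: (acc < 2*lim + 2 -> (2*lim <= 5 or lim < 9 or acc = -4)) and ((not (acc < 2*lim + 2)) -> (2*lim <= 5 or pos < 1 or acc = -4))
Answer: WP = (acc < 2*lim + 2 -> (2*lim <= 5 or lim < 9 or acc = -4)) and ((not (acc < 2*lim + 2)) -> (2*lim <= 5 or pos < 1 or acc = -4))


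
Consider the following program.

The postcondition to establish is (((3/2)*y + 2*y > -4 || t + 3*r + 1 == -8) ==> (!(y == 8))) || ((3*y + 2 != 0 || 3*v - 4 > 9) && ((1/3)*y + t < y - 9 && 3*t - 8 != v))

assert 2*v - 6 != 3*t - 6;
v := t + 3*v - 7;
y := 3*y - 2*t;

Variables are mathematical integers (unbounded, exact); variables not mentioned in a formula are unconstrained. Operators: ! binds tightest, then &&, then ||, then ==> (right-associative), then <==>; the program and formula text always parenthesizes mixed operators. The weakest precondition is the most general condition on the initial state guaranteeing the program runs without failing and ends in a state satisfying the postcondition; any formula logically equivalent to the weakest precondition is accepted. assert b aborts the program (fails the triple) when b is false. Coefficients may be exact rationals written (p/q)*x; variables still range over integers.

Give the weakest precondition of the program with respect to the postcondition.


Working backward. After the program, the postcondition (((3/2)*y + 2*y > -4 || t + 3*r + 1 == -8) ==> (!(y == 8))) || ((3*y + 2 != 0 || 3*v - 4 > 9) && ((1/3)*y + t < y - 9 && 3*t - 8 != v)) must hold; in canonical form it is (((7/2)*y > -4 || 3*r + t == -9) ==> (!(y == 8))) || ((3*y != -2 || 3*v > 13) && t < (2/3)*y - 9 && 3*t != v + 8).
Before y := 3*y - 2*t: (((21/2)*y > 7*t - 4 || 3*r + t == -9) ==> (!(3*y == 2*t + 8))) || ((9*y != 6*t - 2 || 3*v > 13) && (7/3)*t < 2*y - 9 && 3*t != v + 8)
Before v := t + 3*v - 7: (((21/2)*y > 7*t - 4 || 3*r + t == -9) ==> (!(3*y == 2*t + 8))) || ((9*y != 6*t - 2 || 3*t + 9*v > 34) && (7/3)*t < 2*y - 9 && 2*t != 3*v + 1)
Before assert 2*v - 6 != 3*t - 6: 2*v != 3*t && ((((21/2)*y > 7*t - 4 || 3*r + t == -9) ==> (!(3*y == 2*t + 8))) || ((9*y != 6*t - 2 || 3*t + 9*v > 34) && (7/3)*t < 2*y - 9 && 2*t != 3*v + 1))
Answer: WP = 2*v != 3*t && ((((21/2)*y > 7*t - 4 || 3*r + t == -9) ==> (!(3*y == 2*t + 8))) || ((9*y != 6*t - 2 || 3*t + 9*v > 34) && (7/3)*t < 2*y - 9 && 2*t != 3*v + 1))


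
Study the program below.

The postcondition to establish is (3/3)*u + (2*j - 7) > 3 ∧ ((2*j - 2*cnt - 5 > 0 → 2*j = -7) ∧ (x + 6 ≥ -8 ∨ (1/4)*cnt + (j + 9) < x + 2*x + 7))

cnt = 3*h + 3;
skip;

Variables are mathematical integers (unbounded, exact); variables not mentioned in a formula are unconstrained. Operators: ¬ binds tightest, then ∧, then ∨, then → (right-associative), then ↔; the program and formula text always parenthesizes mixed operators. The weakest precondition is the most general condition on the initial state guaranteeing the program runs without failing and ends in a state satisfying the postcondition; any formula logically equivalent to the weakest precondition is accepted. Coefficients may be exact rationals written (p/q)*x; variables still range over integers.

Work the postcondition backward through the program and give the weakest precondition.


Working backward. After the program, the postcondition (3/3)*u + (2*j - 7) > 3 ∧ ((2*j - 2*cnt - 5 > 0 → 2*j = -7) ∧ (x + 6 ≥ -8 ∨ (1/4)*cnt + (j + 9) < x + 2*x + 7)) must hold; in canonical form it is 2*j + u > 10 ∧ (2*j > 2*cnt + 5 → 2*j = -7) ∧ (x ≥ -14 ∨ (1/4)*cnt + j < 3*x - 2).
Before skip: 2*j + u > 10 ∧ (2*j > 2*cnt + 5 → 2*j = -7) ∧ (x ≥ -14 ∨ (1/4)*cnt + j < 3*x - 2)
Before cnt := 3*h + 3: 2*j + u > 10 ∧ (2*j > 6*h + 11 → 2*j = -7) ∧ (x ≥ -14 ∨ (3/4)*h + j < 3*x - 11/4)
Answer: WP = 2*j + u > 10 ∧ (2*j > 6*h + 11 → 2*j = -7) ∧ (x ≥ -14 ∨ (3/4)*h + j < 3*x - 11/4)


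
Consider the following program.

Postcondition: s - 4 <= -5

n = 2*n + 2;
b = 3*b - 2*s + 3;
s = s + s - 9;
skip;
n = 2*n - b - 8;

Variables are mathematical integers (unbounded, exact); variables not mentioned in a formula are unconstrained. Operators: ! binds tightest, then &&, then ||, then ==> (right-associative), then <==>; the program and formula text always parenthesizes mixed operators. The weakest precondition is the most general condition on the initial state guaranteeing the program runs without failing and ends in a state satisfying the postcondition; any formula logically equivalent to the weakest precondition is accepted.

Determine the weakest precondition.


Working backward. After the program, the postcondition s - 4 <= -5 must hold; in canonical form it is s <= -1.
Before n := 2*n - b - 8: s <= -1
Before skip: s <= -1
Before s := s + s - 9: 2*s <= 8
Before b := 3*b - 2*s + 3: 2*s <= 8
Before n := 2*n + 2: 2*s <= 8
Answer: WP = 2*s <= 8


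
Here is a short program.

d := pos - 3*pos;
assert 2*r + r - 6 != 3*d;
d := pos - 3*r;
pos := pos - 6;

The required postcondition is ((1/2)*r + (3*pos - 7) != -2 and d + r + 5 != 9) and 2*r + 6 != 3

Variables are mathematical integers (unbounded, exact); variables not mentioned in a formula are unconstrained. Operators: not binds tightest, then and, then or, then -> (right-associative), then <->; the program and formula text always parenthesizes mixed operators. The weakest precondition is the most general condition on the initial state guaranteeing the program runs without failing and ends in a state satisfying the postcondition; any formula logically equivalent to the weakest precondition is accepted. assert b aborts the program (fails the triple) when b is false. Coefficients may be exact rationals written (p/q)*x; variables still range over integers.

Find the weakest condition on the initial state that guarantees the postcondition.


Working backward. After the program, the postcondition ((1/2)*r + (3*pos - 7) != -2 and d + r + 5 != 9) and 2*r + 6 != 3 must hold; in canonical form it is 3*pos + (1/2)*r != 5 and d + r != 4 and 2*r != -3.
Before pos := pos - 6: 3*pos + (1/2)*r != 23 and d + r != 4 and 2*r != -3
Before d := pos - 3*r: 3*pos + (1/2)*r != 23 and pos != 2*r + 4 and 2*r != -3
Before assert 2*r + r - 6 != 3*d: 3*r != 3*d + 6 and 3*pos + (1/2)*r != 23 and pos != 2*r + 4 and 2*r != -3
Before d := pos - 3*pos: 6*pos + 3*r != 6 and 3*pos + (1/2)*r != 23 and pos != 2*r + 4 and 2*r != -3
Answer: WP = 6*pos + 3*r != 6 and 3*pos + (1/2)*r != 23 and pos != 2*r + 4 and 2*r != -3


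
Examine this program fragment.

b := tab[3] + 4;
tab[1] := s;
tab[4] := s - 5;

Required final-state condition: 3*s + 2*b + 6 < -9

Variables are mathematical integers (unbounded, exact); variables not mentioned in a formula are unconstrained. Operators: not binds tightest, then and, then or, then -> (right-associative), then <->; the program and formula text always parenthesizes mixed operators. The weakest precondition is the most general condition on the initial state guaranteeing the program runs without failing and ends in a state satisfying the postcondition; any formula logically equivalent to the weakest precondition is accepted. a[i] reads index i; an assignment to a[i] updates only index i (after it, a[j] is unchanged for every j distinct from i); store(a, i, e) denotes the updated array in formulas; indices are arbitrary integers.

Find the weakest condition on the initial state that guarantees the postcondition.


Working backward. After the program, the postcondition 3*s + 2*b + 6 < -9 must hold; in canonical form it is 2*b + 3*s < -15.
Before tab[4] := s - 5: 2*b + 3*s < -15
Before tab[1] := s: 2*b + 3*s < -15
Before b := tab[3] + 4: 2*tab[3] + 3*s < -23
Answer: WP = 2*tab[3] + 3*s < -23


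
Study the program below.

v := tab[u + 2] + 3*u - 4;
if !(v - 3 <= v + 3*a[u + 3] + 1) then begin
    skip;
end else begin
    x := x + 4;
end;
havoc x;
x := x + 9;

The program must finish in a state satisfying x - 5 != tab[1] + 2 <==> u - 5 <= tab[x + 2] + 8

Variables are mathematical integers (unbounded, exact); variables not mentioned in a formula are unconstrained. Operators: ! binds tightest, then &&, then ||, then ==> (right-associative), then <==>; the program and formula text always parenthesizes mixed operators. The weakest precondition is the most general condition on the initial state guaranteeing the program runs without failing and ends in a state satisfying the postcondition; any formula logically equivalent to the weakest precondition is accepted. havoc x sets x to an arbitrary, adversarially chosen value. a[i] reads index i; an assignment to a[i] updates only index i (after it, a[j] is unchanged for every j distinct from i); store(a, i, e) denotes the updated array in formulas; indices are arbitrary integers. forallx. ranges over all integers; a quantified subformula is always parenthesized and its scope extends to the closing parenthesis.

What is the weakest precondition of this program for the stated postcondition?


Working backward. After the program, the postcondition x - 5 != tab[1] + 2 <==> u - 5 <= tab[x + 2] + 8 must hold; in canonical form it is x != tab[1] + 7 <==> u <= tab[x + 2] + 13.
Before x := x + 9: x != tab[1] - 2 <==> u <= tab[x + 11] + 13
Before havoc x: forall x_1. (x_1 != tab[1] - 2 <==> u <= tab[x_1 + 11] + 13)
Then branch requires forall x_1. (x_1 != tab[1] - 2 <==> u <= tab[x_1 + 11] + 13); else branch requires forall x_1. (x_1 != tab[1] - 2 <==> u <= tab[x_1 + 11] + 13).
Before the if: ((!(3*a[u + 3] >= -4)) ==> (forall x_1. (x_1 != tab[1] - 2 <==> u <= tab[x_1 + 11] + 13))) && (3*a[u + 3] >= -4 ==> (forall x_1. (x_1 != tab[1] - 2 <==> u <= tab[x_1 + 11] + 13)))
Before v := tab[u + 2] + 3*u - 4: ((!(3*a[u + 3] >= -4)) ==> (forall x_1. (x_1 != tab[1] - 2 <==> u <= tab[x_1 + 11] + 13))) && (3*a[u + 3] >= -4 ==> (forall x_1. (x_1 != tab[1] - 2 <==> u <= tab[x_1 + 11] + 13)))
Answer: WP = ((!(3*a[u + 3] >= -4)) ==> (forall x_1. (x_1 != tab[1] - 2 <==> u <= tab[x_1 + 11] + 13))) && (3*a[u + 3] >= -4 ==> (forall x_1. (x_1 != tab[1] - 2 <==> u <= tab[x_1 + 11] + 13)))


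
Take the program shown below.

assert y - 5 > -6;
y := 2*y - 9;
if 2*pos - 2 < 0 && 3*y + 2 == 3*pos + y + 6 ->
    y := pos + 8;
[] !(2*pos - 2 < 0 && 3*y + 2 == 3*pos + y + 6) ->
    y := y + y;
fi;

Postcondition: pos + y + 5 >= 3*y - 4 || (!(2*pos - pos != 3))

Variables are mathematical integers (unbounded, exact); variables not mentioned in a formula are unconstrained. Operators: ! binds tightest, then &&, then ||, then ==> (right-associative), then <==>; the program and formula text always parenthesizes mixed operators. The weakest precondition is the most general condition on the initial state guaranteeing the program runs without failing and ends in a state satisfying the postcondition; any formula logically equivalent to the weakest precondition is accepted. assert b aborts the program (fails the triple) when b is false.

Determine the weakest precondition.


Working backward. After the program, the postcondition pos + y + 5 >= 3*y - 4 || (!(2*pos - pos != 3)) must hold; in canonical form it is pos >= 2*y - 9 || (!(pos != 3)).
Then branch requires pos <= -7 || (!(pos != 3)); else branch requires pos >= 4*y - 9 || (!(pos != 3)).
Before the if: ((2*pos < 2 && 2*y == 3*pos + 4) ==> (pos <= -7 || (!(pos != 3)))) && ((!(2*pos < 2 && 2*y == 3*pos + 4)) ==> (pos >= 4*y - 9 || (!(pos != 3))))
Before y := 2*y - 9: ((2*pos < 2 && 4*y == 3*pos + 22) ==> (pos <= -7 || (!(pos != 3)))) && ((!(2*pos < 2 && 4*y == 3*pos + 22)) ==> (pos >= 8*y - 45 || (!(pos != 3))))
Before assert y - 5 > -6: y > -1 && ((2*pos < 2 && 4*y == 3*pos + 22) ==> (pos <= -7 || (!(pos != 3)))) && ((!(2*pos < 2 && 4*y == 3*pos + 22)) ==> (pos >= 8*y - 45 || (!(pos != 3))))
Answer: WP = y > -1 && ((2*pos < 2 && 4*y == 3*pos + 22) ==> (pos <= -7 || (!(pos != 3)))) && ((!(2*pos < 2 && 4*y == 3*pos + 22)) ==> (pos >= 8*y - 45 || (!(pos != 3))))


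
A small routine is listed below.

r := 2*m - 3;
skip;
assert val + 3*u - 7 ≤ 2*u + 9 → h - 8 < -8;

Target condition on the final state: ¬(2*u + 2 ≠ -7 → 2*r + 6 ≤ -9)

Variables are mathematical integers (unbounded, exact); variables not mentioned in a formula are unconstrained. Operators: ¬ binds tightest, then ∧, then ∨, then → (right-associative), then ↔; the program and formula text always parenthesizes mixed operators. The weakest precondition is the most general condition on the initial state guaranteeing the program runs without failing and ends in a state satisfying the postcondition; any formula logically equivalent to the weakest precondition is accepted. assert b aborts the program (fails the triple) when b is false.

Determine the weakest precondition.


Working backward. After the program, the postcondition ¬(2*u + 2 ≠ -7 → 2*r + 6 ≤ -9) must hold; in canonical form it is ¬(2*u ≠ -9 → 2*r ≤ -15).
Before assert val + 3*u - 7 ≤ 2*u + 9 → h - 8 < -8: (u + val ≤ 16 → h < 0) ∧ (¬(2*u ≠ -9 → 2*r ≤ -15))
Before skip: (u + val ≤ 16 → h < 0) ∧ (¬(2*u ≠ -9 → 2*r ≤ -15))
Before r := 2*m - 3: (u + val ≤ 16 → h < 0) ∧ (¬(2*u ≠ -9 → 4*m ≤ -9))
Answer: WP = (u + val ≤ 16 → h < 0) ∧ (¬(2*u ≠ -9 → 4*m ≤ -9))


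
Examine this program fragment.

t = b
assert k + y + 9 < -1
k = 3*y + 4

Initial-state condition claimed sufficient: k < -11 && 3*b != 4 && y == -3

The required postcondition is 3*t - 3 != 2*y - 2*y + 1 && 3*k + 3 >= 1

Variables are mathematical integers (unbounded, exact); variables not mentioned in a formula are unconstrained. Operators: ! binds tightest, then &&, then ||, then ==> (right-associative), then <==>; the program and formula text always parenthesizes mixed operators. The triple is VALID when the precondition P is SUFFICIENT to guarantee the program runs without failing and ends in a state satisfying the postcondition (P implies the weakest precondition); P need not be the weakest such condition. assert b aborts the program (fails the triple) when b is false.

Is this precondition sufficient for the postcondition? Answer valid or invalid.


Working backward. After the program, the postcondition 3*t - 3 != 2*y - 2*y + 1 && 3*k + 3 >= 1 must hold; in canonical form it is 3*t != 4 && 3*k >= -2.
Before k := 3*y + 4: 3*t != 4 && 9*y >= -14
Before assert k + y + 9 < -1: k + y < -10 && 3*t != 4 && 9*y >= -14
Before t := b: k + y < -10 && 3*b != 4 && 9*y >= -14
The weakest precondition is k + y < -10 && 3*b != 4 && 9*y >= -14.
Check whether k < -11 && 3*b != 4 && y == -3 implies it.
Countermodel: at the initial state b = 0, k = -12, y = -3, the precondition holds but the weakest precondition fails.
Answer: invalid


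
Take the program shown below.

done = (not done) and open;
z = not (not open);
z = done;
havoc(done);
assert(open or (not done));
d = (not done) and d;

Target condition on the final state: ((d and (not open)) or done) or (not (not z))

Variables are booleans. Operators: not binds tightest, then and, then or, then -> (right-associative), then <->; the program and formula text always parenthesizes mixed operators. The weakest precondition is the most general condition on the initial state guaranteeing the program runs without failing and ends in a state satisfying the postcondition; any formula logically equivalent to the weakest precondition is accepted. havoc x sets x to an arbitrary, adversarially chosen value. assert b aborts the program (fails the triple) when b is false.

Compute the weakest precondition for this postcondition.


Working backward. After the program, the postcondition ((d and (not open)) or done) or (not (not z)) must hold; in canonical form it is (d and (not open)) or done or z.
Before d := (not done) and d: ((not done) and d and (not open)) or done or z
Before assert open or (not done): (open or (not done)) and (((not done) and d and (not open)) or done or z)
Before havoc done: open and ((d and (not open)) or z)
Before z := done: open and ((d and (not open)) or done)
Before z := not (not open): open and ((d and (not open)) or done)
Before done := (not done) and open: open and ((d and (not open)) or ((not done) and open))
Answer: WP = open and ((d and (not open)) or ((not done) and open))
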